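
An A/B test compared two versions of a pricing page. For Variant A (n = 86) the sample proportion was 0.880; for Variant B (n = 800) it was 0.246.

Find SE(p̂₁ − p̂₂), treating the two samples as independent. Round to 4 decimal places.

0.0382

SE₁ = √(p̂₁(1−p̂₁)/n₁) = √(0.8800·0.1200/86) = 0.03504; SE₂ = √(0.2460·0.7540/800) = 0.01523.
Independent samples: SE of the difference = √(SE₁² + SE₂²) = √(0.0012278016 + 0.0002319529) = 0.03821.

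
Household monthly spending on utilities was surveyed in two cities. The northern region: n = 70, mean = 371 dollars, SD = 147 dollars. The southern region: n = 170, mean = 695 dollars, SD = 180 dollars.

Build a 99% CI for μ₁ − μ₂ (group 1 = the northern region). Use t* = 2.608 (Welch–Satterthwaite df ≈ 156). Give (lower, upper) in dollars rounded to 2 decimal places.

(-382.28, -265.72)

Per-group SEs: s₁/√n₁ = 147/√70 = 17.5699, s₂/√n₂ = 180/√170 = 13.8054.
Unpooled SE of the difference: √(308.70138601 + 190.58906916) = 22.3448.
Margin of error = t* · SE = 2.608 × 22.3448 = 58.2752.
x̄₁ − x̄₂ = 371 − 695 = -324.0000.
CI: -324.0000 ± 58.2752 = (-382.28, -265.72).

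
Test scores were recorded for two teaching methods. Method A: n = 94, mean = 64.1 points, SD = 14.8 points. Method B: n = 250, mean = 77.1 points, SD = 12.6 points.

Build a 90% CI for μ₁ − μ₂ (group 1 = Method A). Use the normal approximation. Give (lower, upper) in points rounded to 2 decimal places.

(-15.83, -10.17)

SE₁ = s₁/√n₁ = 14.8/√94 = 1.5265; SE₂ = 12.6/√250 = 0.7969.
Independent samples, unequal variances: SE_diff = √(SE₁² + SE₂²) = √(2.33020225 + 0.63504961) = 1.7220.
z* = 1.645, so margin of error = 1.645 × 1.7220 = 2.8327.
Difference in means = 64.1 − 77.1 = -13.0000.
-13.0000 ± 2.8327 → (-15.83, -10.17).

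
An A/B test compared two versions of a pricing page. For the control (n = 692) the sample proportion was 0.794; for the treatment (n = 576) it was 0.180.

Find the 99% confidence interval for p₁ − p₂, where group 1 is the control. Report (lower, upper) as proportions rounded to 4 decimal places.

(0.5568, 0.6712)

The two standard errors are √(0.7940×0.2060/692) = 0.01537 and √(0.1800×0.8200/576) = 0.01601.
Because the samples are independent, SE_diff = √(0.01537² + 0.01601²) = 0.02219.
Using z* = 2.576 for 99%, ME = 2.576 × 0.02219 = 0.05716.
p̂₁ − p̂₂ = 0.6140; interval 0.6140 ± 0.05716 gives (0.5568, 0.6712).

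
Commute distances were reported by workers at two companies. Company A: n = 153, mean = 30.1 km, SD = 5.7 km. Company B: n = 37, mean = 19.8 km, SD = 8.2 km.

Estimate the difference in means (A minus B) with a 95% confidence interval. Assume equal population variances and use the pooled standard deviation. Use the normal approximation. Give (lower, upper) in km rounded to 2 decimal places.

s_p = √[((n₁−1)s₁² + (n₂−1)s₂²)/(n₁+n₂−2)] = √[(152·5.7² + 36·8.2²)/188] = 6.2565.
SE = 6.2565·√(1/153 + 1/37) = 1.1462.
With z* = 1.960, margin = 1.960 × 1.1462 = 2.2466.
x̄₁ − x̄₂ = 30.1 − 19.8 = 10.3000; interval 10.3000 ± 2.2466 = (8.05, 12.55).

(8.05, 12.55)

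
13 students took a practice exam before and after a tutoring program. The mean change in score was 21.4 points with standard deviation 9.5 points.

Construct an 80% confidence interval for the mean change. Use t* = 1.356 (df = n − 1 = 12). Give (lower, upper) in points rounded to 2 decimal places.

Paired design: SE = s_d/√n = 9.5/√13 = 2.6348.
t* = 1.356; margin of error = 1.356 × 2.6348 = 3.5728.
21.4 ± 3.5728 → (17.83, 24.97).

(17.83, 24.97)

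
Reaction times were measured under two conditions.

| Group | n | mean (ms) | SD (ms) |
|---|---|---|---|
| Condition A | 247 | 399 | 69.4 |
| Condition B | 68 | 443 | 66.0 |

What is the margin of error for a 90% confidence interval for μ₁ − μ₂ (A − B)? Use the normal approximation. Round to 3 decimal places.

Per-group SEs: s₁/√n₁ = 69.4/√247 = 4.4158, s₂/√n₂ = 66.0/√68 = 8.0037.
Unpooled SE of the difference: √(19.49928964 + 64.05921369) = 9.1410.
Margin of error = z* · SE = 1.645 × 9.1410 = 15.0369.

15.037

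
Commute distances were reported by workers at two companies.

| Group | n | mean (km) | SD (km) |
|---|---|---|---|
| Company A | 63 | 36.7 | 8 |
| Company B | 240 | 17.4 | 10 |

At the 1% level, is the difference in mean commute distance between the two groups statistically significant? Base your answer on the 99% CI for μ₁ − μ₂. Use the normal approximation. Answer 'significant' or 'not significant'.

significant

Per-group SEs: s₁/√n₁ = 8/√63 = 1.0079, s₂/√n₂ = 10/√240 = 0.6455.
Unpooled SE of the difference: √(1.01586241 + 0.41667025) = 1.1969.
Margin of error = z* · SE = 2.576 × 1.1969 = 3.0832.
x̄₁ − x̄₂ = 36.7 − 17.4 = 19.3000.
CI: 19.3000 ± 3.0832 = (16.2168, 22.3832).
The interval (16.2168, 22.3832) does not contain 0, so the difference is significant.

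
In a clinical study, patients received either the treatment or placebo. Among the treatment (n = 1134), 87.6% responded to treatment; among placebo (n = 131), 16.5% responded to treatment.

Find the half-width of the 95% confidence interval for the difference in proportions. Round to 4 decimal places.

0.0664

SE₁ = √(p̂₁(1−p̂₁)/n₁) = √(0.8760·0.1240/1134) = 0.00979; SE₂ = √(0.1650·0.8350/131) = 0.03243.
Independent samples: SE of the difference = √(SE₁² + SE₂²) = √(0.0000958441 + 0.0010517049) = 0.03388.
z* for 95% confidence is 1.960, so the margin of error is 1.960 × 0.03388 = 0.06640.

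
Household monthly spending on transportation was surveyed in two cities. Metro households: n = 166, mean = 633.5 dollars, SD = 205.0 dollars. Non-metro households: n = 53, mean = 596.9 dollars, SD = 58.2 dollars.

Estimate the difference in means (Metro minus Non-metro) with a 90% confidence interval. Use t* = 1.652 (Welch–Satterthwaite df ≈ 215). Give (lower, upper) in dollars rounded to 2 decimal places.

(7.18, 66.02)

Standard errors of each mean: 205.0/√166 = 15.9111 and 58.2/√53 = 7.9944.
SE(x̄₁ − x̄₂) = √(15.9111² + 7.9944²) = 17.8066 for independent samples with unequal variances.
With t* = 1.652, the margin is 1.652 × 17.8066 = 29.4165.
x̄₁ − x̄₂ = 633.5 − 596.9 = 36.6000; the interval is 36.6000 ± 29.4165 = (7.18, 66.02).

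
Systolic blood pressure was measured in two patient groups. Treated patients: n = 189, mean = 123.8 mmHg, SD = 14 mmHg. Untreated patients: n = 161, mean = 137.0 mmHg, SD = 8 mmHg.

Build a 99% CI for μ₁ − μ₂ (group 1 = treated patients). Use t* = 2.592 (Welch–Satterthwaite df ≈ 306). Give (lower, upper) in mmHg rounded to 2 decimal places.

(-16.30, -10.10)

Standard errors of each mean: 14/√189 = 1.0184 and 8/√161 = 0.6305.
SE(x̄₁ − x̄₂) = √(1.0184² + 0.6305²) = 1.1978 for independent samples with unequal variances.
With t* = 2.592, the margin is 2.592 × 1.1978 = 3.1047.
x̄₁ − x̄₂ = 123.8 − 137.0 = -13.2000; the interval is -13.2000 ± 3.1047 = (-16.30, -10.10).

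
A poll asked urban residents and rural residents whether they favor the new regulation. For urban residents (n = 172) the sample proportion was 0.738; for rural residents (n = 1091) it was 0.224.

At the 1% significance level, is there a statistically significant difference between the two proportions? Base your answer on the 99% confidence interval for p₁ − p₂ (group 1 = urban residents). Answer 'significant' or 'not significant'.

SE₁ = √(p̂₁(1−p̂₁)/n₁) = √(0.7380·0.2620/172) = 0.03353; SE₂ = √(0.2240·0.7760/1091) = 0.01262.
Independent samples: SE of the difference = √(SE₁² + SE₂²) = √(0.0011242609 + 0.0001592644) = 0.03583.
z* for 99% confidence is 2.576, so the margin of error is 2.576 × 0.03583 = 0.09230.
Point estimate p̂₁ − p̂₂ = 0.7380 − 0.2240 = 0.5140.
0.5140 ± 0.09230 → (0.42170, 0.60630).
The interval (0.42170, 0.60630) does not contain 0, so the difference is significant.

significant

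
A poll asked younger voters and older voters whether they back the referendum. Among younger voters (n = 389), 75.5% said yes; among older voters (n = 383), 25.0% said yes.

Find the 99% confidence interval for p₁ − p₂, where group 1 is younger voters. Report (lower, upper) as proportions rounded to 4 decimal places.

(0.4250, 0.5850)

SE₁ = √(p̂₁(1−p̂₁)/n₁) = √(0.7550·0.2450/389) = 0.02181; SE₂ = √(0.2500·0.7500/383) = 0.02213.
Independent samples: SE of the difference = √(SE₁² + SE₂²) = √(0.0004756761 + 0.0004897369) = 0.03107.
z* for 99% confidence is 2.576, so the margin of error is 2.576 × 0.03107 = 0.08004.
Point estimate p̂₁ − p̂₂ = 0.7550 − 0.2500 = 0.5050.
0.5050 ± 0.08004 → (0.4250, 0.5850).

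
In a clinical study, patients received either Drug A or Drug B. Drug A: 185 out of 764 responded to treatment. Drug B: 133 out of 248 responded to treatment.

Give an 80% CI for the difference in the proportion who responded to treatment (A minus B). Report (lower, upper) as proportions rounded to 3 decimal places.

p̂₁ = 185/764 = 0.2421 and p̂₂ = 133/248 = 0.5363.
SE₁ = √(p̂₁(1−p̂₁)/n₁) = √(0.2421·0.7579/764) = 0.01550; SE₂ = √(0.5363·0.4637/248) = 0.03167.
Independent samples: SE of the difference = √(SE₁² + SE₂²) = √(0.00024025 + 0.0010029889) = 0.03526.
z* for 80% confidence is 1.282, so the margin of error is 1.282 × 0.03526 = 0.04520.
Point estimate p̂₁ − p̂₂ = 0.2421 − 0.5363 = -0.2942.
-0.2942 ± 0.04520 → (-0.339, -0.249).

(-0.339, -0.249)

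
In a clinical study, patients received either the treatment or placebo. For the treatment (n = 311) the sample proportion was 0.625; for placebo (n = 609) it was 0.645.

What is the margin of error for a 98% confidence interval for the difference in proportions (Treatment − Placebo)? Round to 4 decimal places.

SE₁ = √(p̂₁(1−p̂₁)/n₁) = √(0.6250·0.3750/311) = 0.02745; SE₂ = √(0.6450·0.3550/609) = 0.01939.
Independent samples: SE of the difference = √(SE₁² + SE₂²) = √(0.0007535025 + 0.0003759721) = 0.03361.
z* for 98% confidence is 2.326, so the margin of error is 2.326 × 0.03361 = 0.07818.

0.0782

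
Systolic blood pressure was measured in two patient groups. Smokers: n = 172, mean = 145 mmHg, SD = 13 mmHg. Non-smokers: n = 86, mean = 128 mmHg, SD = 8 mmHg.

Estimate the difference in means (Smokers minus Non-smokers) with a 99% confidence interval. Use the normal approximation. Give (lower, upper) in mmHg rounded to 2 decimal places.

(13.61, 20.39)

SE₁ = s₁/√n₁ = 13/√172 = 0.9912; SE₂ = 8/√86 = 0.8627.
Independent samples, unequal variances: SE_diff = √(SE₁² + SE₂²) = √(0.98247744 + 0.74425129) = 1.3141.
z* = 2.576, so margin of error = 2.576 × 1.3141 = 3.3851.
Difference in means = 145 − 128 = 17.0000.
17.0000 ± 3.3851 → (13.61, 20.39).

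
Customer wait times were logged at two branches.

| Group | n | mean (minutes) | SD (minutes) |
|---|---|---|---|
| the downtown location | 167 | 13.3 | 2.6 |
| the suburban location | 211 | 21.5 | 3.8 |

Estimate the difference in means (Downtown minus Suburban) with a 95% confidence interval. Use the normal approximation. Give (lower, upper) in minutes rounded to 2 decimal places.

Per-group SEs: s₁/√n₁ = 2.6/√167 = 0.2012, s₂/√n₂ = 3.8/√211 = 0.2616.
Unpooled SE of the difference: √(0.04048144 + 0.06843456) = 0.3300.
Margin of error = z* · SE = 1.960 × 0.3300 = 0.6468.
x̄₁ − x̄₂ = 13.3 − 21.5 = -8.2000.
CI: -8.2000 ± 0.6468 = (-8.85, -7.55).

(-8.85, -7.55)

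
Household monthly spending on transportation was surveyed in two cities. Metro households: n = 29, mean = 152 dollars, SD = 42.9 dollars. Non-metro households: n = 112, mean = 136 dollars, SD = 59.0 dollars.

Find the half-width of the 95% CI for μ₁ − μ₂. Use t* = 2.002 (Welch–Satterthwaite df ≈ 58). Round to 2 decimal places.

Per-group SEs: s₁/√n₁ = 42.9/√29 = 7.9663, s₂/√n₂ = 59.0/√112 = 5.5750.
Unpooled SE of the difference: √(63.46193569 + 31.080625) = 9.7233.
Margin of error = t* · SE = 2.002 × 9.7233 = 19.4660.

19.47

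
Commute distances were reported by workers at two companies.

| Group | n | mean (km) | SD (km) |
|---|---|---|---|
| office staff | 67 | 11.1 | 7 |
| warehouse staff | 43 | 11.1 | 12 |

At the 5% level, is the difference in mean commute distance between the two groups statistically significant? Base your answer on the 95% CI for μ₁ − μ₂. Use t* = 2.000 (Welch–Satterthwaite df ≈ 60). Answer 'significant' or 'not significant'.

SE₁ = s₁/√n₁ = 7/√67 = 0.8552; SE₂ = 12/√43 = 1.8300.
Independent samples, unequal variances: SE_diff = √(SE₁² + SE₂²) = √(0.73136704 + 3.3489) = 2.0200.
t* = 2.000, so margin of error = 2.000 × 2.0200 = 4.0400.
Difference in means = 11.1 − 11.1 = 0.0000.
0.0000 ± 4.0400 → (-4.0400, 4.0400).
The interval (-4.0400, 4.0400) contains 0, so the difference is not significant.

not significant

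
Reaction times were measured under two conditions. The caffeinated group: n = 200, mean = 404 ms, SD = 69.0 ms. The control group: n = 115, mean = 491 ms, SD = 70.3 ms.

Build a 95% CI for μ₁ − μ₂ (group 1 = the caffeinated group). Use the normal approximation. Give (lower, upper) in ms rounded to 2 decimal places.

Per-group SEs: s₁/√n₁ = 69.0/√200 = 4.8790, s₂/√n₂ = 70.3/√115 = 6.5555.
Unpooled SE of the difference: √(23.804641 + 42.97458025) = 8.1719.
Margin of error = z* · SE = 1.960 × 8.1719 = 16.0169.
x̄₁ − x̄₂ = 404 − 491 = -87.0000.
CI: -87.0000 ± 16.0169 = (-103.02, -70.98).

(-103.02, -70.98)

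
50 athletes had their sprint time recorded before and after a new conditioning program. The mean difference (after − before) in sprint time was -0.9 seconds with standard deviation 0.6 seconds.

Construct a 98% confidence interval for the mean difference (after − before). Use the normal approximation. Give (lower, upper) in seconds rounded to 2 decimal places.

(-1.10, -0.70)

This is a matched-pairs design, so SE = s_d/√n = 0.6/√50 = 0.0849.
Margin = 2.326 × 0.0849 = 0.1975; the interval is -0.9 ± 0.1975 = (-1.10, -0.70).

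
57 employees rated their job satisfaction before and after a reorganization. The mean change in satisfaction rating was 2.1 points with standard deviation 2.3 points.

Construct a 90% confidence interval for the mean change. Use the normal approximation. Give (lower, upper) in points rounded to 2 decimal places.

(1.60, 2.60)

Paired design: SE = s_d/√n = 2.3/√57 = 0.3046.
z* = 1.645; margin of error = 1.645 × 0.3046 = 0.5011.
2.1 ± 0.5011 → (1.60, 2.60).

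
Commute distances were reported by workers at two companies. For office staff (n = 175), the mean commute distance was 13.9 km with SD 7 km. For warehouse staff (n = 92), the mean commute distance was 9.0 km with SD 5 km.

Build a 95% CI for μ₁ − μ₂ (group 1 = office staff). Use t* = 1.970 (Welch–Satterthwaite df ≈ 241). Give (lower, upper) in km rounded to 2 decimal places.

Standard errors of each mean: 7/√175 = 0.5292 and 5/√92 = 0.5213.
SE(x̄₁ − x̄₂) = √(0.5292² + 0.5213²) = 0.7428 for independent samples with unequal variances.
With t* = 1.970, the margin is 1.970 × 0.7428 = 1.4633.
x̄₁ − x̄₂ = 13.9 − 9.0 = 4.9000; the interval is 4.9000 ± 1.4633 = (3.44, 6.36).

(3.44, 6.36)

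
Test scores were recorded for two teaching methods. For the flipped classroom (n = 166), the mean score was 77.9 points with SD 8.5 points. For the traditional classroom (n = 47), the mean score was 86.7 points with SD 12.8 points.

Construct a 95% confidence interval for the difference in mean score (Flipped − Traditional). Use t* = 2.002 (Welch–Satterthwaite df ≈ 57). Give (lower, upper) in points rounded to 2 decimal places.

(-12.76, -4.84)

Standard errors of each mean: 8.5/√166 = 0.6597 and 12.8/√47 = 1.8671.
SE(x̄₁ − x̄₂) = √(0.6597² + 1.8671²) = 1.9802 for independent samples with unequal variances.
With t* = 2.002, the margin is 2.002 × 1.9802 = 3.9644.
x̄₁ − x̄₂ = 77.9 − 86.7 = -8.8000; the interval is -8.8000 ± 3.9644 = (-12.76, -4.84).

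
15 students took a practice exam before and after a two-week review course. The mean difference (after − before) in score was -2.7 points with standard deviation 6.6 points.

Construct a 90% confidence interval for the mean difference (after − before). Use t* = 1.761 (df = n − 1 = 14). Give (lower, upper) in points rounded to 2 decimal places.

Paired design: SE = s_d/√n = 6.6/√15 = 1.7041.
t* = 1.761; margin of error = 1.761 × 1.7041 = 3.0009.
-2.7 ± 3.0009 → (-5.70, 0.30).

(-5.70, 0.30)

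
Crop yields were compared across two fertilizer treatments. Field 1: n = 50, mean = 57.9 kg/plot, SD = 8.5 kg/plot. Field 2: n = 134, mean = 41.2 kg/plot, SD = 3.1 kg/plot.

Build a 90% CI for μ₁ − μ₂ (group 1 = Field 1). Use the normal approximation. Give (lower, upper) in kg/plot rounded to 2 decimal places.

SE₁ = s₁/√n₁ = 8.5/√50 = 1.2021; SE₂ = 3.1/√134 = 0.2678.
Independent samples, unequal variances: SE_diff = √(SE₁² + SE₂²) = √(1.44504441 + 0.07171684) = 1.2316.
z* = 1.645, so margin of error = 1.645 × 1.2316 = 2.0260.
Difference in means = 57.9 − 41.2 = 16.7000.
16.7000 ± 2.0260 → (14.67, 18.73).

(14.67, 18.73)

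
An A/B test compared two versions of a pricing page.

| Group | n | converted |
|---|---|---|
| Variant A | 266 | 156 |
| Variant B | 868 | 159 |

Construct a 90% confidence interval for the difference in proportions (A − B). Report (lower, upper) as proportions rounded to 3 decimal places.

(0.349, 0.457)

First, p̂₁ = 156/266 = 0.5865; p̂₂ = 159/868 = 0.1832.
The two standard errors are √(0.5865×0.4135/266) = 0.03019 and √(0.1832×0.8168/868) = 0.01313.
Because the samples are independent, SE_diff = √(0.03019² + 0.01313²) = 0.03292.
Using z* = 1.645 for 90%, ME = 1.645 × 0.03292 = 0.05415.
p̂₁ − p̂₂ = 0.4033; interval 0.4033 ± 0.05415 gives (0.349, 0.457).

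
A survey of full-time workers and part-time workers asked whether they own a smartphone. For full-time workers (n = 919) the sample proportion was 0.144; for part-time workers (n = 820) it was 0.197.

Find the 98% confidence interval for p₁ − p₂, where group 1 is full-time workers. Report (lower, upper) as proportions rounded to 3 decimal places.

SE₁ = √(p̂₁(1−p̂₁)/n₁) = √(0.1440·0.8560/919) = 0.01158; SE₂ = √(0.1970·0.8030/820) = 0.01389.
Independent samples: SE of the difference = √(SE₁² + SE₂²) = √(0.0001340964 + 0.0001929321) = 0.01808.
z* for 98% confidence is 2.326, so the margin of error is 2.326 × 0.01808 = 0.04205.
Point estimate p̂₁ − p̂₂ = 0.1440 − 0.1970 = -0.0530.
-0.0530 ± 0.04205 → (-0.095, -0.011).

(-0.095, -0.011)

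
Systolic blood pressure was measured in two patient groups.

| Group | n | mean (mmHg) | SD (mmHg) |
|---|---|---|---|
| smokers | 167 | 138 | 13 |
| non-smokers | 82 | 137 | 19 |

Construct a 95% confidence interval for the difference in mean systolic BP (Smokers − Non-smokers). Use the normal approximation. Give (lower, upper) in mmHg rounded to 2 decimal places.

SE₁ = s₁/√n₁ = 13/√167 = 1.0060; SE₂ = 19/√82 = 2.0982.
Independent samples, unequal variances: SE_diff = √(SE₁² + SE₂²) = √(1.012036 + 4.40244324) = 2.3269.
z* = 1.960, so margin of error = 1.960 × 2.3269 = 4.5607.
Difference in means = 138 − 137 = 1.0000.
1.0000 ± 4.5607 → (-3.56, 5.56).

(-3.56, 5.56)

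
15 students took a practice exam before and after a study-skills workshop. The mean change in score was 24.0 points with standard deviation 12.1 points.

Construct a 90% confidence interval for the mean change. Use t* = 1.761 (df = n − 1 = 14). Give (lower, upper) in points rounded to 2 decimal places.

Paired design: SE = s_d/√n = 12.1/√15 = 3.1242.
t* = 1.761; margin of error = 1.761 × 3.1242 = 5.5017.
24.0 ± 5.5017 → (18.50, 29.50).

(18.50, 29.50)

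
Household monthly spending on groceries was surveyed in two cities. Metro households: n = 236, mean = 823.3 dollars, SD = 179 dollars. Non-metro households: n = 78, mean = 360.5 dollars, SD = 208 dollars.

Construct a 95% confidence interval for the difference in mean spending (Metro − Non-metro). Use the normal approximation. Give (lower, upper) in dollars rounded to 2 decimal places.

SE₁ = s₁/√n₁ = 179/√236 = 11.6519; SE₂ = 208/√78 = 23.5514.
Independent samples, unequal variances: SE_diff = √(SE₁² + SE₂²) = √(135.76677361 + 554.66844196) = 26.2761.
z* = 1.960, so margin of error = 1.960 × 26.2761 = 51.5012.
Difference in means = 823.3 − 360.5 = 462.8000.
462.8000 ± 51.5012 → (411.30, 514.30).

(411.30, 514.30)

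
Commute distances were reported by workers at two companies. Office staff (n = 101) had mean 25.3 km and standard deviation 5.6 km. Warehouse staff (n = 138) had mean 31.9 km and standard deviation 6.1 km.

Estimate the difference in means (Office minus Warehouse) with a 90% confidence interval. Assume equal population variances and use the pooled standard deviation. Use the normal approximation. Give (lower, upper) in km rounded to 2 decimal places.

(-7.87, -5.33)

Pooled variance s_p² = [100·5.6² + 137·6.1²] / (101+138−2) = 34.7416, so s_p = 5.8942.
SE_diff = s_p·√(1/n₁ + 1/n₂) = 5.8942·√(1/101 + 1/138) = 0.7718.
z* = 1.645; margin = 1.645 × 0.7718 = 1.2696.
Difference = 25.3 − 31.9 = -6.6000.
-6.6000 ± 1.2696 → (-7.87, -5.33).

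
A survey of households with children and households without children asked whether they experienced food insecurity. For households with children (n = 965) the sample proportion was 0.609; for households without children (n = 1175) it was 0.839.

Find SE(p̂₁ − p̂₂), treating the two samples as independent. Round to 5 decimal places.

Each SE is √(p̂(1−p̂)/n): √(0.6090·0.3910/965) = 0.01571 and √(0.8390·0.1610/1175) = 0.01072.
SE(p̂₁ − p̂₂) = √(SE₁² + SE₂²) = √(0.0002468041 + 0.0001149184) = 0.01902, since the two samples are independent.

0.01902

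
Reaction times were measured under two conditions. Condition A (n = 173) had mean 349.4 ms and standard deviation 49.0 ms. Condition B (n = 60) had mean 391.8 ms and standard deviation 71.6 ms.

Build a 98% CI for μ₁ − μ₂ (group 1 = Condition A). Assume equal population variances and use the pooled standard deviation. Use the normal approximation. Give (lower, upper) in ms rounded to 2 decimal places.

(-61.79, -23.01)

s_p = √[((n₁−1)s₁² + (n₂−1)s₂²)/(n₁+n₂−2)] = √[(172·49.0² + 59·71.6²)/231] = 55.6519.
SE = 55.6519·√(1/173 + 1/60) = 8.3379.
With z* = 2.326, margin = 2.326 × 8.3379 = 19.3940.
x̄₁ − x̄₂ = 349.4 − 391.8 = -42.4000; interval -42.4000 ± 19.3940 = (-61.79, -23.01).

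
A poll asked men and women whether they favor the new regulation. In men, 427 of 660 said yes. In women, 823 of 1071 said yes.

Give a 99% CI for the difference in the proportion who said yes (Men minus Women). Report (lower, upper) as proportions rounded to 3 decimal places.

(-0.180, -0.063)

Sample proportions: 427/660 = 0.6470, 823/1071 = 0.7684.
Each SE is √(p̂(1−p̂)/n): √(0.6470·0.3530/660) = 0.01860 and √(0.7684·0.2316/1071) = 0.01289.
SE(p̂₁ − p̂₂) = √(SE₁² + SE₂²) = √(0.00034596 + 0.0001661521) = 0.02263, since the two samples are independent.
At 99% confidence z* = 2.576; margin = 2.576 × 0.02263 = 0.05829.
The difference is 0.6470 − 0.7684 = -0.1214, so the interval is -0.1214 ± 0.05829 = (-0.180, -0.063).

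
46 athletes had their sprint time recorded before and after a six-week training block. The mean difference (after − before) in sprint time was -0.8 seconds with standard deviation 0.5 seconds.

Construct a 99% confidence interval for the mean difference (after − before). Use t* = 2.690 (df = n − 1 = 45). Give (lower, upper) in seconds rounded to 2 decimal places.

(-1.00, -0.60)

Paired design: SE = s_d/√n = 0.5/√46 = 0.0737.
t* = 2.690; margin of error = 2.690 × 0.0737 = 0.1983.
-0.8 ± 0.1983 → (-1.00, -0.60).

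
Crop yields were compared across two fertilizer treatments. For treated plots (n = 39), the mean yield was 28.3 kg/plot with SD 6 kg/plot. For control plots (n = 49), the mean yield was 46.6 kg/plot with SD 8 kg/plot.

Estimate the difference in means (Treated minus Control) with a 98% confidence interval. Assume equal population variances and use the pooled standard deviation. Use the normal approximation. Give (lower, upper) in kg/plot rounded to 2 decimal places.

Pooled variance s_p² = [38·6² + 48·8²] / (39+49−2) = 51.6279, so s_p = 7.1853.
SE_diff = s_p·√(1/n₁ + 1/n₂) = 7.1853·√(1/39 + 1/49) = 1.5419.
z* = 2.326; margin = 2.326 × 1.5419 = 3.5865.
Difference = 28.3 − 46.6 = -18.3000.
-18.3000 ± 3.5865 → (-21.89, -14.71).

(-21.89, -14.71)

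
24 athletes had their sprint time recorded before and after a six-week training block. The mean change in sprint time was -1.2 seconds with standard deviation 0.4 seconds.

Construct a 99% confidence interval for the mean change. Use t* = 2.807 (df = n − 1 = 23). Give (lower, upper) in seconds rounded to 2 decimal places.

(-1.43, -0.97)

This is a matched-pairs design, so SE = s_d/√n = 0.4/√24 = 0.0816.
Margin = 2.807 × 0.0816 = 0.2291; the interval is -1.2 ± 0.2291 = (-1.43, -0.97).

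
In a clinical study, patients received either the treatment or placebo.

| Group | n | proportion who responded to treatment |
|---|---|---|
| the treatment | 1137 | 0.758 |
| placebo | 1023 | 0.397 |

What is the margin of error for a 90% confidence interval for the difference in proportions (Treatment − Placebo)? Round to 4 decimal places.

0.0327

The two standard errors are √(0.7580×0.2420/1137) = 0.01270 and √(0.3970×0.6030/1023) = 0.01530.
Because the samples are independent, SE_diff = √(0.01270² + 0.01530²) = 0.01988.
Using z* = 1.645 for 90%, ME = 1.645 × 0.01988 = 0.03270.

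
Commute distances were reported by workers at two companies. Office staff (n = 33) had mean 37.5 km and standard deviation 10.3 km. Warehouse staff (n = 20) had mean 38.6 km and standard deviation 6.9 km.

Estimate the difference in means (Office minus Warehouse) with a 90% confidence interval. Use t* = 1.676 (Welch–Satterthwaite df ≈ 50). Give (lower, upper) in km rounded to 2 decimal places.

Per-group SEs: s₁/√n₁ = 10.3/√33 = 1.7930, s₂/√n₂ = 6.9/√20 = 1.5429.
Unpooled SE of the difference: √(3.214849 + 2.38054041) = 2.3655.
Margin of error = t* · SE = 1.676 × 2.3655 = 3.9646.
x̄₁ − x̄₂ = 37.5 − 38.6 = -1.1000.
CI: -1.1000 ± 3.9646 = (-5.06, 2.86).

(-5.06, 2.86)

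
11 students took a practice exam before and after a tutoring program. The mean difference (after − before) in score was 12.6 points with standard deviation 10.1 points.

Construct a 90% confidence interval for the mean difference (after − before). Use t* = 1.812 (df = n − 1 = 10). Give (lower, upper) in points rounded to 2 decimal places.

(7.08, 18.12)

This is a matched-pairs design, so SE = s_d/√n = 10.1/√11 = 3.0453.
Margin = 1.812 × 3.0453 = 5.5181; the interval is 12.6 ± 5.5181 = (7.08, 18.12).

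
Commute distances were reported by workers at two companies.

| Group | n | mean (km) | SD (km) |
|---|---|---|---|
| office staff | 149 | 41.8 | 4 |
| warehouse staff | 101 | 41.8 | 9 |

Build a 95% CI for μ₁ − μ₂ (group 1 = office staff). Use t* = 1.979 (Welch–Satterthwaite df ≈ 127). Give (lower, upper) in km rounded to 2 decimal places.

(-1.89, 1.89)

Per-group SEs: s₁/√n₁ = 4/√149 = 0.3277, s₂/√n₂ = 9/√101 = 0.8955.
Unpooled SE of the difference: √(0.10738729 + 0.80192025) = 0.9536.
Margin of error = t* · SE = 1.979 × 0.9536 = 1.8872.
x̄₁ − x̄₂ = 41.8 − 41.8 = 0.0000.
CI: 0.0000 ± 1.8872 = (-1.89, 1.89).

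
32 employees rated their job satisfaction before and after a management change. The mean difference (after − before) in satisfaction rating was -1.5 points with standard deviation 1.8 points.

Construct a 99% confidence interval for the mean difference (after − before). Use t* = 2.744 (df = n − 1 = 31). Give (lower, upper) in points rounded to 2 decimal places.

(-2.37, -0.63)

This is a matched-pairs design, so SE = s_d/√n = 1.8/√32 = 0.3182.
Margin = 2.744 × 0.3182 = 0.8731; the interval is -1.5 ± 0.8731 = (-2.37, -0.63).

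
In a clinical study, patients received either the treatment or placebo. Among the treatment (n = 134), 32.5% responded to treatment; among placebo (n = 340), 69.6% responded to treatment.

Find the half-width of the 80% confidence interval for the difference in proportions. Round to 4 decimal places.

The two standard errors are √(0.3250×0.6750/134) = 0.04046 and √(0.6960×0.3040/340) = 0.02495.
Because the samples are independent, SE_diff = √(0.04046² + 0.02495²) = 0.04753.
Using z* = 1.282 for 80%, ME = 1.282 × 0.04753 = 0.06093.

0.0609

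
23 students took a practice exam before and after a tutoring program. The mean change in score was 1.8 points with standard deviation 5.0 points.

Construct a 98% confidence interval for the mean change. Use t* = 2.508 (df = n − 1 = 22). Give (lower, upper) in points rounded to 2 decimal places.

Paired design: SE = s_d/√n = 5.0/√23 = 1.0426.
t* = 2.508; margin of error = 2.508 × 1.0426 = 2.6148.
1.8 ± 2.6148 → (-0.81, 4.41).

(-0.81, 4.41)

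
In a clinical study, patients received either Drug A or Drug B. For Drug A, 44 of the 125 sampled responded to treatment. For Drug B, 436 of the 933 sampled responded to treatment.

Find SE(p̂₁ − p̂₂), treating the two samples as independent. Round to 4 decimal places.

0.0457

p̂₁ = 44/125 = 0.3520 and p̂₂ = 436/933 = 0.4673.
SE₁ = √(p̂₁(1−p̂₁)/n₁) = √(0.3520·0.6480/125) = 0.04272; SE₂ = √(0.4673·0.5327/933) = 0.01633.
Independent samples: SE of the difference = √(SE₁² + SE₂²) = √(0.0018249984 + 0.0002666689) = 0.04573.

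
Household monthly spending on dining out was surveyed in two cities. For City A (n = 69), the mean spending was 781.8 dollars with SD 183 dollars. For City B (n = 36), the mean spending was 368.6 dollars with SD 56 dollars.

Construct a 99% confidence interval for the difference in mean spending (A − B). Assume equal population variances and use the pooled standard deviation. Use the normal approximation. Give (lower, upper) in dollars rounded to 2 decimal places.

Pooled variance s_p² = [68·183² + 35·56²] / (69+36−2) = 23174.8738, so s_p = 152.2330.
SE_diff = s_p·√(1/n₁ + 1/n₂) = 152.2330·√(1/69 + 1/36) = 31.2988.
z* = 2.576; margin = 2.576 × 31.2988 = 80.6257.
Difference = 781.8 − 368.6 = 413.2000.
413.2000 ± 80.6257 → (332.57, 493.83).

(332.57, 493.83)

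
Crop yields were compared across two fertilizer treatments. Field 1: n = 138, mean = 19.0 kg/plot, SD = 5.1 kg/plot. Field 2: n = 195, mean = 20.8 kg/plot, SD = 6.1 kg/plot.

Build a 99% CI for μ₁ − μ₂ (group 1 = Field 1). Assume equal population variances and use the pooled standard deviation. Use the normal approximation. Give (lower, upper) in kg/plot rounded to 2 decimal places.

s_p = √[((n₁−1)s₁² + (n₂−1)s₂²)/(n₁+n₂−2)] = √[(137·5.1² + 194·6.1²)/331] = 5.7074.
SE = 5.7074·√(1/138 + 1/195) = 0.6349.
With z* = 2.576, margin = 2.576 × 0.6349 = 1.6355.
x̄₁ − x̄₂ = 19.0 − 20.8 = -1.8000; interval -1.8000 ± 1.6355 = (-3.44, -0.16).

(-3.44, -0.16)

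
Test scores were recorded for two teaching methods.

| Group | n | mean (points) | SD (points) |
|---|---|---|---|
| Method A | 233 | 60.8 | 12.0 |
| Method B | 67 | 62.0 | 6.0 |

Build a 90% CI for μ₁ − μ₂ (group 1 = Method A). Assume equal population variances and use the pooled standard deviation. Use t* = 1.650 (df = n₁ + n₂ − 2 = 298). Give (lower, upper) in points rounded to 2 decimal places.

s_p = √[((n₁−1)s₁² + (n₂−1)s₂²)/(n₁+n₂−2)] = √[(232·12.0² + 66·6.0²)/298] = 10.9581.
SE = 10.9581·√(1/233 + 1/67) = 1.5191.
With t* = 1.650, margin = 1.650 × 1.5191 = 2.5065.
x̄₁ − x̄₂ = 60.8 − 62.0 = -1.2000; interval -1.2000 ± 2.5065 = (-3.71, 1.31).

(-3.71, 1.31)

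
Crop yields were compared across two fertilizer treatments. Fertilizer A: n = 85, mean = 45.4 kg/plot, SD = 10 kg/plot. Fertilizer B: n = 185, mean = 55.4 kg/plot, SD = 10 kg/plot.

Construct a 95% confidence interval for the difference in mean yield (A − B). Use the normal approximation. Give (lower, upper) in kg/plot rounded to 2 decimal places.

Per-group SEs: s₁/√n₁ = 10/√85 = 1.0847, s₂/√n₂ = 10/√185 = 0.7352.
Unpooled SE of the difference: √(1.17657409 + 0.54051904) = 1.3104.
Margin of error = z* · SE = 1.960 × 1.3104 = 2.5684.
x̄₁ − x̄₂ = 45.4 − 55.4 = -10.0000.
CI: -10.0000 ± 2.5684 = (-12.57, -7.43).

(-12.57, -7.43)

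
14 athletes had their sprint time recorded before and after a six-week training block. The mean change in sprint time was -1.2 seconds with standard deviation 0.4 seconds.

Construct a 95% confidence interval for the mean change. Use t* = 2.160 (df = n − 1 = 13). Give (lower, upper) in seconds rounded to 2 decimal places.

(-1.43, -0.97)

Paired design: SE = s_d/√n = 0.4/√14 = 0.1069.
t* = 2.160; margin of error = 2.160 × 0.1069 = 0.2309.
-1.2 ± 0.2309 → (-1.43, -0.97).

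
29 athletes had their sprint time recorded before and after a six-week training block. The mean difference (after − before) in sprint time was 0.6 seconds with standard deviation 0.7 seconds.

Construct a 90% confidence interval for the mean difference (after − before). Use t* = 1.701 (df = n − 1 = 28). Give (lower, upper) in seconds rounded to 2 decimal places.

(0.38, 0.82)

Paired design: SE = s_d/√n = 0.7/√29 = 0.1300.
t* = 1.701; margin of error = 1.701 × 0.1300 = 0.2211.
0.6 ± 0.2211 → (0.38, 0.82).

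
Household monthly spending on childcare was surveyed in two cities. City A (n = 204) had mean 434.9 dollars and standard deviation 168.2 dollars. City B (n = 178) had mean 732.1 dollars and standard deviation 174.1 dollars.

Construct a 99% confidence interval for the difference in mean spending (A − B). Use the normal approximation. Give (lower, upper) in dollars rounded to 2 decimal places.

Per-group SEs: s₁/√n₁ = 168.2/√204 = 11.7764, s₂/√n₂ = 174.1/√178 = 13.0493.
Unpooled SE of the difference: √(138.68359696 + 170.28423049) = 17.5775.
Margin of error = z* · SE = 2.576 × 17.5775 = 45.2796.
x̄₁ − x̄₂ = 434.9 − 732.1 = -297.2000.
CI: -297.2000 ± 45.2796 = (-342.48, -251.92).

(-342.48, -251.92)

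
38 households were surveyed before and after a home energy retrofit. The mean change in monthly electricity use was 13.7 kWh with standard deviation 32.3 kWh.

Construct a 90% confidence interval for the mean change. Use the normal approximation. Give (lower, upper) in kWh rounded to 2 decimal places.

This is a matched-pairs design, so SE = s_d/√n = 32.3/√38 = 5.2398.
Margin = 1.645 × 5.2398 = 8.6195; the interval is 13.7 ± 8.6195 = (5.08, 22.32).

(5.08, 22.32)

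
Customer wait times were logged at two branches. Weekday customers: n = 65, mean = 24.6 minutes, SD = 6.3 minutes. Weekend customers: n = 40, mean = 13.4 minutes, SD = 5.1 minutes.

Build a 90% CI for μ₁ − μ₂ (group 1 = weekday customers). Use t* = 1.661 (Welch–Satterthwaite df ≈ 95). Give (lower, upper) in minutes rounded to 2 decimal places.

SE₁ = s₁/√n₁ = 6.3/√65 = 0.7814; SE₂ = 5.1/√40 = 0.8064.
Independent samples, unequal variances: SE_diff = √(SE₁² + SE₂²) = √(0.61058596 + 0.65028096) = 1.1229.
t* = 1.661, so margin of error = 1.661 × 1.1229 = 1.8651.
Difference in means = 24.6 − 13.4 = 11.2000.
11.2000 ± 1.8651 → (9.33, 13.07).

(9.33, 13.07)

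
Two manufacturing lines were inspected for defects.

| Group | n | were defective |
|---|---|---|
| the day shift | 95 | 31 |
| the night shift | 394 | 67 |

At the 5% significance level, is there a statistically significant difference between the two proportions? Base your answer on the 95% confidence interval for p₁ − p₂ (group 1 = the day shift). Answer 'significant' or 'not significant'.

significant

Sample proportions: 31/95 = 0.3263, 67/394 = 0.1701.
Each SE is √(p̂(1−p̂)/n): √(0.3263·0.6737/95) = 0.04810 and √(0.1701·0.8299/394) = 0.01893.
SE(p̂₁ − p̂₂) = √(SE₁² + SE₂²) = √(0.00231361 + 0.0003583449) = 0.05169, since the two samples are independent.
At 95% confidence z* = 1.960; margin = 1.960 × 0.05169 = 0.10131.
The difference is 0.3263 − 0.1701 = 0.1562, so the interval is 0.1562 ± 0.10131 = (0.05489, 0.25751).
The interval (0.05489, 0.25751) does not contain 0, so the difference is significant.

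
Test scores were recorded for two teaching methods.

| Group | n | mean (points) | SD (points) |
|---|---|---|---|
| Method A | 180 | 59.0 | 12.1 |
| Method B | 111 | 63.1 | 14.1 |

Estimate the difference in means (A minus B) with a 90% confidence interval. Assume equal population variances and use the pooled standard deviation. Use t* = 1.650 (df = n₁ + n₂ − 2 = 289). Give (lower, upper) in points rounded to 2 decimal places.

Pooled variance s_p² = [179·12.1² + 110·14.1²] / (180+111−2) = 166.3546, so s_p = 12.8979.
SE_diff = s_p·√(1/n₁ + 1/n₂) = 12.8979·√(1/180 + 1/111) = 1.5566.
t* = 1.650; margin = 1.650 × 1.5566 = 2.5684.
Difference = 59.0 − 63.1 = -4.1000.
-4.1000 ± 2.5684 → (-6.67, -1.53).

(-6.67, -1.53)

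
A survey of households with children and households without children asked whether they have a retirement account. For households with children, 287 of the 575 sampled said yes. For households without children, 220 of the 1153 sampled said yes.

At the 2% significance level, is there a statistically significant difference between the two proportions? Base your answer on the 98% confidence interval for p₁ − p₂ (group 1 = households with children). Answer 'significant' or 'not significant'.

First, p̂₁ = 287/575 = 0.4991; p̂₂ = 220/1153 = 0.1908.
The two standard errors are √(0.4991×0.5009/575) = 0.02085 and √(0.1908×0.8092/1153) = 0.01157.
Because the samples are independent, SE_diff = √(0.02085² + 0.01157²) = 0.02385.
Using z* = 2.326 for 98%, ME = 2.326 × 0.02385 = 0.05548.
p̂₁ − p̂₂ = 0.3083; interval 0.3083 ± 0.05548 gives (0.25282, 0.36378).
The interval (0.25282, 0.36378) does not contain 0, so the difference is significant.

significant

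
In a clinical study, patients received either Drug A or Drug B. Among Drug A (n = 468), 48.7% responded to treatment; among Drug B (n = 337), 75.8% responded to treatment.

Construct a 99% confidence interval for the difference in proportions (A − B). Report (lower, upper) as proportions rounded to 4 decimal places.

SE₁ = √(p̂₁(1−p̂₁)/n₁) = √(0.4870·0.5130/468) = 0.02310; SE₂ = √(0.7580·0.2420/337) = 0.02333.
Independent samples: SE of the difference = √(SE₁² + SE₂²) = √(0.00053361 + 0.0005442889) = 0.03283.
z* for 99% confidence is 2.576, so the margin of error is 2.576 × 0.03283 = 0.08457.
Point estimate p̂₁ − p̂₂ = 0.4870 − 0.7580 = -0.2710.
-0.2710 ± 0.08457 → (-0.3556, -0.1864).

(-0.3556, -0.1864)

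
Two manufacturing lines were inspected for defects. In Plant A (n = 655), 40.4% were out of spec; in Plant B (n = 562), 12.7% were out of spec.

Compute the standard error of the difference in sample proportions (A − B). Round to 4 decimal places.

0.0238

Each SE is √(p̂(1−p̂)/n): √(0.4040·0.5960/655) = 0.01917 and √(0.1270·0.8730/562) = 0.01405.
SE(p̂₁ − p̂₂) = √(SE₁² + SE₂²) = √(0.0003674889 + 0.0001974025) = 0.02377, since the two samples are independent.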